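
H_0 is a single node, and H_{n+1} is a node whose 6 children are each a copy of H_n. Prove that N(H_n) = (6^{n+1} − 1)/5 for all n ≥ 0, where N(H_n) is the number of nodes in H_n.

Base case: N(H_0) = 1, and (6^{0+1} − 1)/5 = 1.
Assume N(H_r) = (6^{r+1} − 1)/5.
Then N(H_{r+1}) = 1 + 6N(H_r) = 1 + 6·(6^{r+1} − 1)/5 = 1 + (6^{r+2} − 6)/5 = (5 + 6^{r+2} − 6)/5 = (6^{r+2} − 1)/5.
Hence N(H_n) = (6^{n+1} − 1)/5 for every n ≥ 0, by induction.

N(H_n) = (6^{n+1} − 1)/5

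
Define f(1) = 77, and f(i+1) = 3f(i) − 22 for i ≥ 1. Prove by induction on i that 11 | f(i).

Base case: f(1) = 77 = 11·7, so 11 | f(1).
Assume 11 | f(k), so f(k) = 11t for some integer t.
Then f(k+1) = 3f(k) − 22 = 3·(11t) − 22 = 11(3t − 2), so 11 | f(k+1).
By induction, 11 | f(i) for all i ≥ 1.

11 | f(i)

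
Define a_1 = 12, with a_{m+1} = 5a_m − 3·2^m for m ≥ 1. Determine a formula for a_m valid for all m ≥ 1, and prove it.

Claim: a_m = 2·5^m + 2^m.

Base case: a_1 = 12, and 2·5^1 + 2^1 = 10 + 2 = 12.
Assume a_r = 2·5^r + 2^r for some r ≥ 1.
Then a_{r+1} = 5a_r − 3·2^r = 5·(2·5^r + 2^r) − 3·2^r = 2·5^{r+1} + 5·2^r − 3·2^r = 2·5^{r+1} + 2·2^r = 2·5^{r+1} + 2^{r+1}.
This completes the inductive step, so a_m = 2·5^m + 2^m for all m ≥ 1.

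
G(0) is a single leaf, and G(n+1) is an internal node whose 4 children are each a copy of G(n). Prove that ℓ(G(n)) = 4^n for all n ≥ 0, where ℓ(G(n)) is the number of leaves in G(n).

Base case: ℓ(G(0)) = 1, and 4^0 = 1.
Assume ℓ(G(m)) = 4^m.
Then ℓ(G(m+1)) = 4·ℓ(G(m)) = 4·4^m = 4^{m+1}.
Hence ℓ(G(n)) = 4^n for every n ≥ 0, by induction.

ℓ(G(n)) = 4^n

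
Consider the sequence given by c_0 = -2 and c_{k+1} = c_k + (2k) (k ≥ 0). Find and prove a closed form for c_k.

Claim: c_k = k^2 − k − 2.

Base case: c_0 = -2, and 0^2 − 0 − 2 = -2.
Assume c_j = j^2 − j − 2.
Then c_{j+1} = c_j + (2j) = (j^2 − j − 2) + (2j) = j^2 + j − 2,
and (j+1)^2 − (j+1) − 2 = j^2 + j − 2.
This completes the inductive step, so c_k = k^2 − k − 2 for all k ≥ 0.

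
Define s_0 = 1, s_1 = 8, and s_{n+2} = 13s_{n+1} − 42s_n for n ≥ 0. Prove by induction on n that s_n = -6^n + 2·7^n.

Base cases: s_0 = 1 and -6^0 + 2·7^0 = 1; s_1 = 8 and -6^1 + 2·7^1 = 8.
Assume s_i = -6^i + 2·7^i for all 0 ≤ i ≤ j, where j ≥ 1.
Then s_{j+1} = 13s_j − 42s_{j−1} = 13·(-6^j + 2·7^j) − 42·(-6^{j−1} + 2·7^{j−1}) = -(13·6 − 42)6^{j−1} + 2·(13·7 − 42)7^{j−1} = -36·6^{j−1} + 98·7^{j−1} = -6^{j+1} + 2·7^{j+1}.
Hence s_n = -6^n + 2·7^n for every n ≥ 0, by strong induction.

s_n = -6^n + 2·7^n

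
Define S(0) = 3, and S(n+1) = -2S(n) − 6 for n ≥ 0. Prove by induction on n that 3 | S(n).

Base case: S(0) = 3 = 3·1, so 3 | S(0).
Assume 3 | S(r), so S(r) = 3t for some integer t.
Then S(r+1) = -2S(r) − 6 = -2·(3t) − 6 = 3(-2t − 2), so 3 | S(r+1).
Hence 3 | S(n) for every n ≥ 0, by induction.

3 | S(n)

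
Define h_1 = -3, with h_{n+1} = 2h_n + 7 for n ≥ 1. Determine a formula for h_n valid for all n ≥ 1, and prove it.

Claim: h_n = 2^{n+1} − 7.

Base case: h_1 = -3, and 2^{1+1} − 7 = 4 − 7 = -3.
Assume h_j = 2^{j+1} − 7 for some j ≥ 1.
Then h_{j+1} = 2h_j + 7 = 2·(2^{j+1} − 7) + 7 = 2^{j+2} − 14 + 7 = 2^{j+2} − 7.
By induction, h_n = 2^{n+1} − 7 for all n ≥ 1.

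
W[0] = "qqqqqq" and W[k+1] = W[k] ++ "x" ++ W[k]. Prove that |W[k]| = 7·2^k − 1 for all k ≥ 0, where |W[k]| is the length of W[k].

Base case: |W[0]| = 6, and 7·2^0 − 1 = 6.
Assume |W[j]| = 7·2^j − 1.
Then |W[j+1]| = |W[j]| + 1 + |W[j]| = 2|W[j]| + 1 = 2(7·2^j − 1) + 1 = 7·2^{j+1} − 2 + 1 = 7·2^{j+1} − 1.
By induction, |W[k]| = 7·2^k − 1 for all k ≥ 0.

|W[k]| = 7·2^k − 1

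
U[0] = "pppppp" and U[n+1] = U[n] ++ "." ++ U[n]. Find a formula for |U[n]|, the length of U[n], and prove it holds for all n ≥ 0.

Claim: |U[n]| = 7·2^n − 1.

Base case: |U[0]| = 6, and 7·2^0 − 1 = 6.
Assume |U[j]| = 7·2^j − 1.
Then |U[j+1]| = |U[j]| + 1 + |U[j]| = 2|U[j]| + 1 = 2(7·2^j − 1) + 1 = 7·2^{j+1} − 2 + 1 = 7·2^{j+1} − 1.
This completes the inductive step, so |U[n]| = 7·2^n − 1 for all n ≥ 0.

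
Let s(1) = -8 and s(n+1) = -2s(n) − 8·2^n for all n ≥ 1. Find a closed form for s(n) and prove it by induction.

Claim: s(n) = 2·(-2)^n − 2·2^n.

Base case: s(1) = -8, and 2·(-2)^1 − 2·2^1 = -4 − 4 = -8.
Assume s(r) = 2·(-2)^r − 2·2^r for some r ≥ 1.
Then s(r+1) = -2s(r) − 8·2^r = -2·(2·(-2)^r − 2·2^r) − 8·2^r = 2·(-2)^{r+1} + 4·2^r − 8·2^r = 2·(-2)^{r+1} − 4·2^r = 2·(-2)^{r+1} − 2·2^{r+1}.
This completes the inductive step, so s(n) = 2·(-2)^n − 2·2^n for all n ≥ 1.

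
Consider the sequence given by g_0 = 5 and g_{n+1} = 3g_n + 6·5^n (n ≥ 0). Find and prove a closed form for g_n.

Claim: g_n = 2·3^n + 3·5^n.

Base case: g_0 = 5, and 2·3^0 + 3·5^0 = 2 + 3 = 5.
Assume g_k = 2·3^k + 3·5^k for some k ≥ 0.
Then g_{k+1} = 3g_k + 6·5^k = 3·(2·3^k + 3·5^k) + 6·5^k = 2·3^{k+1} + 9·5^k + 6·5^k = 2·3^{k+1} + 15·5^k = 2·3^{k+1} + 3·5^{k+1}.
This completes the inductive step, so g_n = 2·3^n + 3·5^n for all n ≥ 0.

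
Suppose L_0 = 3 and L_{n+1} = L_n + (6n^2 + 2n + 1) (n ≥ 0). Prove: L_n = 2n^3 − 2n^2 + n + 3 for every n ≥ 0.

Base case: L_0 = 3, and 2·0^3 − 2·0^2 + 0 + 3 = 3.
Assume L_m = 2m^3 − 2m^2 + m + 3.
Then L_{m+1} = L_m + (6m^2 + 2m + 1) = (2m^3 − 2m^2 + m + 3) + (6m^2 + 2m + 1) = 2m^3 + 4m^2 + 3m + 4,
and 2·(m+1)^3 − 2·(m+1)^2 + (m+1) + 3 = 2m^3 + 4m^2 + 3m + 4.
Hence L_n = 2n^3 − 2n^2 + n + 3 for every n ≥ 0, by induction.

L_n = 2n^3 − 2n^2 + n + 3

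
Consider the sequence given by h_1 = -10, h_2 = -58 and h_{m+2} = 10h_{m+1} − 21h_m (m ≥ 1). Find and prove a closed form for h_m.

Claim: h_m = -3^m − 7^m.

Base cases: h_1 = -10 and -3^1 − 7^1 = -10; h_2 = -58 and -3^2 − 7^2 = -58.
Assume h_j = -3^j − 7^j for all 1 ≤ j ≤ k, where k ≥ 2.
Then h_{k+1} = 10h_k − 21h_{k−1} = 10·(-3^k − 7^k) − 21·(-3^{k−1} − 7^{k−1}) = -(10·3 − 21)3^{k−1} − (10·7 − 21)7^{k−1} = -9·3^{k−1} − 49·7^{k−1} = -3^{k+1} − 7^{k+1}.
This completes the inductive step, so h_m = -3^m − 7^m for all m ≥ 1.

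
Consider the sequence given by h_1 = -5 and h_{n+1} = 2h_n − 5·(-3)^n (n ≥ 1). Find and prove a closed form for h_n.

Claim: h_n = -2^n + (-3)^n.

Base case: h_1 = -5, and -2^1 + (-3)^1 = -2 − 3 = -5.
Assume h_m = -2^m + (-3)^m for some m ≥ 1.
Then h_{m+1} = 2h_m − 5·(-3)^m = 2·(-2^m + (-3)^m) − 5·(-3)^m = -2^{m+1} + 2·(-3)^m − 5·(-3)^m = -2^{m+1} − 3·(-3)^m = -2^{m+1} + (-3)^{m+1}.
This completes the inductive step, so h_n = -2^n + (-3)^n for all n ≥ 1.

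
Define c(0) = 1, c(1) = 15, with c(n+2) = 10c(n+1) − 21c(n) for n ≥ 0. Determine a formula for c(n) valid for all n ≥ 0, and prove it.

Claim: c(n) = 3·7^n − 2·3^n.

Base cases: c(0) = 1 and 3·7^0 − 2·3^0 = 1; c(1) = 15 and 3·7^1 − 2·3^1 = 15.
Assume c(j) = 3·7^j − 2·3^j for all 0 ≤ j ≤ k, where k ≥ 1.
Then c(k+1) = 10c(k) − 21c(k−1) = 10·(3·7^k − 2·3^k) − 21·(3·7^{k−1} − 2·3^{k−1}) = 3·(10·7 − 21)7^{k−1} − 2·(10·3 − 21)3^{k−1} = 147·7^{k−1} − 18·3^{k−1} = 3·7^{k+1} − 2·3^{k+1}.
This completes the inductive step, so c(n) = 3·7^n − 2·3^n for all n ≥ 0.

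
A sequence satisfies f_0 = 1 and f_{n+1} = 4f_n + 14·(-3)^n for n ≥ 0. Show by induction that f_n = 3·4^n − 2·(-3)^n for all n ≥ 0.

Base case: f_0 = 1, and 3·4^0 − 2·(-3)^0 = 3 − 2 = 1.
Assume f_k = 3·4^k − 2·(-3)^k for some k ≥ 0.
Then f_{k+1} = 4f_k + 14·(-3)^k = 4·(3·4^k − 2·(-3)^k) + 14·(-3)^k = 3·4^{k+1} − 8·(-3)^k + 14·(-3)^k = 3·4^{k+1} + 6·(-3)^k = 3·4^{k+1} − 2·(-3)^{k+1}.
By induction, f_n = 3·4^n − 2·(-3)^n for all n ≥ 0.

f_n = 3·4^n − 2·(-3)^n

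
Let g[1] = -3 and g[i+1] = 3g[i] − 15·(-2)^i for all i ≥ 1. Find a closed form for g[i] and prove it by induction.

Claim: g[i] = 3^i + 3·(-2)^i.

Base case: g[1] = -3, and 3^1 + 3·(-2)^1 = 3 − 6 = -3.
Assume g[j] = 3^j + 3·(-2)^j for some j ≥ 1.
Then g[j+1] = 3g[j] − 15·(-2)^j = 3·(3^j + 3·(-2)^j) − 15·(-2)^j = 3^{j+1} + 9·(-2)^j − 15·(-2)^j = 3^{j+1} − 6·(-2)^j = 3^{j+1} + 3·(-2)^{j+1}.
By induction, g[i] = 3^i + 3·(-2)^i for all i ≥ 1.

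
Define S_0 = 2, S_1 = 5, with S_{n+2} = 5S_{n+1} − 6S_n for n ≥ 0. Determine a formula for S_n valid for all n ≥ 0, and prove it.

Claim: S_n = 3^n + 2^n.

Base cases: S_0 = 2 and 3^0 + 2^0 = 2; S_1 = 5 and 3^1 + 2^1 = 5.
Assume S_j = 3^j + 2^j for all 0 ≤ j ≤ m, where m ≥ 1.
Then S_{m+1} = 5S_m − 6S_{m−1} = 5·(3^m + 2^m) − 6·(3^{m−1} + 2^{m−1}) = (5·3 − 6)3^{m−1} + (5·2 − 6)2^{m−1} = 9·3^{m−1} + 4·2^{m−1} = 3^{m+1} + 2^{m+1}.
Hence S_n = 3^n + 2^n for every n ≥ 0, by strong induction.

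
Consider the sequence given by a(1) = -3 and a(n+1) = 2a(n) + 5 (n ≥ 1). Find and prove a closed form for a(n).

Claim: a(n) = 2^n − 5.

Base case: a(1) = -3, and 2^1 − 5 = 2 − 5 = -3.
Assume a(j) = 2^j − 5 for some j ≥ 1.
Then a(j+1) = 2a(j) + 5 = 2·(2^j − 5) + 5 = 2^{j+1} − 10 + 5 = 2^{j+1} − 5.
By induction, a(n) = 2^n − 5 for all n ≥ 1.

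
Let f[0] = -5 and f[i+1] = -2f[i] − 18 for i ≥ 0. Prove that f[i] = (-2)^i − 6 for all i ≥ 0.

Base case: f[0] = -5, and (-2)^0 − 6 = 1 − 6 = -5.
Assume f[k] = (-2)^k − 6 for some k ≥ 0.
Then f[k+1] = -2f[k] − 18 = -2·((-2)^k − 6) − 18 = -2·(-2)^k + 12 − 18 = (-2)^{k+1} − 6.
By induction, f[i] = (-2)^i − 6 for all i ≥ 0.

f[i] = (-2)^i − 6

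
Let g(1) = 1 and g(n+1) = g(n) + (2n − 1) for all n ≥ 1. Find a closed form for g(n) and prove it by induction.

Claim: g(n) = n^2 − 2n + 2.

Base case: g(1) = 1, and 1^2 − 2·1 + 2 = 1.
Assume g(j) = j^2 − 2j + 2.
Then g(j+1) = g(j) + (2j − 1) = (j^2 − 2j + 2) + (2j − 1) = j^2 + 1,
and (j+1)^2 − 2·(j+1) + 2 = j^2 + 1.
By induction, g(n) = n^2 − 2n + 2 for all n ≥ 1.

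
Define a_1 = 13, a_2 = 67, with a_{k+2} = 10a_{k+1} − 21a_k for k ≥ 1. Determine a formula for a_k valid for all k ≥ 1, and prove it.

Claim: a_k = 2·3^k + 7^k.

Base cases: a_1 = 13 and 2·3^1 + 7^1 = 13; a_2 = 67 and 2·3^2 + 7^2 = 67.
Assume a_i = 2·3^i + 7^i for all 1 ≤ i ≤ j, where j ≥ 2.
Then a_{j+1} = 10a_j − 21a_{j−1} = 10·(2·3^j + 7^j) − 21·(2·3^{j−1} + 7^{j−1}) = 2·(10·3 − 21)3^{j−1} + (10·7 − 21)7^{j−1} = 18·3^{j−1} + 49·7^{j−1} = 2·3^{j+1} + 7^{j+1}.
This completes the inductive step, so a_k = 2·3^k + 7^k for all k ≥ 1.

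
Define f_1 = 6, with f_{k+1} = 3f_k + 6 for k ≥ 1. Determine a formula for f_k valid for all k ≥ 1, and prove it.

Claim: f_k = 3^{k+1} − 3.

Base case: f_1 = 6, and 3^{1+1} − 3 = 9 − 3 = 6.
Assume f_m = 3^{m+1} − 3 for some m ≥ 1.
Then f_{m+1} = 3f_m + 6 = 3·(3^{m+1} − 3) + 6 = 3^{m+2} − 9 + 6 = 3^{m+2} − 3.
By induction, f_k = 3^{k+1} − 3 for all k ≥ 1.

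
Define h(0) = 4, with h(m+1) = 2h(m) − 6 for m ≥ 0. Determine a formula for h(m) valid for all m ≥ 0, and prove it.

Claim: h(m) = -2^{m+1} + 6.

Base case: h(0) = 4, and -2^{0+1} + 6 = -2 + 6 = 4.
Assume h(j) = -2^{j+1} + 6 for some j ≥ 0.
Then h(j+1) = 2h(j) − 6 = 2·(-2^{j+1} + 6) − 6 = -2^{j+2} + 12 − 6 = -2^{j+2} + 6.
This completes the inductive step, so h(m) = -2^{m+1} + 6 for all m ≥ 0.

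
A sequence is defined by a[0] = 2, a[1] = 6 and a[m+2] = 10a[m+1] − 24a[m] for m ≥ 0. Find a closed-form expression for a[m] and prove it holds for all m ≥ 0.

Claim: a[m] = 3·4^m − 6^m.

Base cases: a[0] = 2 and 3·4^0 − 6^0 = 2; a[1] = 6 and 3·4^1 − 6^1 = 6.
Assume a[j] = 3·4^j − 6^j for all 0 ≤ j ≤ k, where k ≥ 1.
Then a[k+1] = 10a[k] − 24a[k−1] = 10·(3·4^k − 6^k) − 24·(3·4^{k−1} − 6^{k−1}) = 3·(10·4 − 24)4^{k−1} − (10·6 − 24)6^{k−1} = 48·4^{k−1} − 36·6^{k−1} = 3·4^{k+1} − 6^{k+1}.
This completes the inductive step, so a[m] = 3·4^m − 6^m for all m ≥ 0.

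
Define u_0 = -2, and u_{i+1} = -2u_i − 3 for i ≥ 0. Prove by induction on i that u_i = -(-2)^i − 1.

Base case: u_0 = -2, and -(-2)^0 − 1 = -1 − 1 = -2.
Assume u_r = -(-2)^r − 1 for some r ≥ 0.
Then u_{r+1} = -2u_r − 3 = -2·(-(-2)^r − 1) − 3 = 2·(-2)^r + 2 − 3 = -(-2)^{r+1} − 1.
By induction, u_i = -(-2)^i − 1 for all i ≥ 0.

u_i = -(-2)^i − 1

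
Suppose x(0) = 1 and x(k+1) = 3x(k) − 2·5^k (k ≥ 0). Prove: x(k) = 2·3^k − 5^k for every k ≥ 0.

Base case: x(0) = 1, and 2·3^0 − 5^0 = 2 − 1 = 1.
Assume x(r) = 2·3^r − 5^r for some r ≥ 0.
Then x(r+1) = 3x(r) − 2·5^r = 3·(2·3^r − 5^r) − 2·5^r = 2·3^{r+1} − 3·5^r − 2·5^r = 2·3^{r+1} − 5·5^r = 2·3^{r+1} − 5^{r+1}.
So the formula holds for r+1, and by induction x(k) = 2·3^k − 5^k for all k ≥ 0.

x(k) = 2·3^k − 5^k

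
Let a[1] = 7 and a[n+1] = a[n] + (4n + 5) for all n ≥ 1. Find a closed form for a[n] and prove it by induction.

Claim: a[n] = 2n^2 + 3n + 2.

Base case: a[1] = 7, and 2·1^2 + 3·1 + 2 = 7.
Assume a[j] = 2j^2 + 3j + 2.
Then a[j+1] = a[j] + (4j + 5) = (2j^2 + 3j + 2) + (4j + 5) = 2j^2 + 7j + 7,
and 2·(j+1)^2 + 3·(j+1) + 2 = 2j^2 + 7j + 7.
Hence a[n] = 2n^2 + 3n + 2 for every n ≥ 1, by induction.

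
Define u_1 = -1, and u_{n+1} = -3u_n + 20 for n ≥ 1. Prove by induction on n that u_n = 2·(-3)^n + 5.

Base case: u_1 = -1, and 2·(-3)^1 + 5 = -6 + 5 = -1.
Assume u_k = 2·(-3)^k + 5 for some k ≥ 1.
Then u_{k+1} = -3u_k + 20 = -3·(2·(-3)^k + 5) + 20 = -6·(-3)^k − 15 + 20 = 2·(-3)^{k+1} + 5.
By induction, u_n = 2·(-3)^n + 5 for all n ≥ 1.

u_n = 2·(-3)^n + 5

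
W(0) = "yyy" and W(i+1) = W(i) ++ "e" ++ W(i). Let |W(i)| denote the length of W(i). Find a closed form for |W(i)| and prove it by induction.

Claim: |W(i)| = 2^{i+2} − 1.

Base case: |W(0)| = 3, and 2^{0+2} − 1 = 3.
Assume |W(r)| = 2^{r+2} − 1.
Then |W(r+1)| = |W(r)| + 1 + |W(r)| = 2|W(r)| + 1 = 2(2^{r+2} − 1) + 1 = 2^{r+3} − 2 + 1 = 2^{r+3} − 1.
Hence |W(i)| = 2^{i+2} − 1 for every i ≥ 0, by induction.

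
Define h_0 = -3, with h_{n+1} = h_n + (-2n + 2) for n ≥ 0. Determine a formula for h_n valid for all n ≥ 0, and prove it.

Claim: h_n = -n^2 + 3n − 3.

Base case: h_0 = -3, and -0^2 + 3·0 − 3 = -3.
Assume h_k = -k^2 + 3k − 3.
Then h_{k+1} = h_k + (-2k + 2) = (-k^2 + 3k − 3) + (-2k + 2) = -k^2 + k − 1,
and -(k+1)^2 + 3·(k+1) − 3 = -k^2 + k − 1.
This completes the inductive step, so h_n = -n^2 + 3n − 3 for all n ≥ 0.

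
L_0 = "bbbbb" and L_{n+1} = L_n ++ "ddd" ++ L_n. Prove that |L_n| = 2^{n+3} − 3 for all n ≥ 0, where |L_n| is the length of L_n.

Base case: |L_0| = 5, and 2^{0+3} − 3 = 5.
Assume |L_j| = 2^{j+3} − 3.
Then |L_{j+1}| = |L_j| + 3 + |L_j| = 2|L_j| + 3 = 2(2^{j+3} − 3) + 3 = 2^{j+1+3} − 6 + 3 = 2^{j+1+3} − 3.
This completes the inductive step, so |L_n| = 2^{n+3} − 3 for all n ≥ 0.

|L_n| = 2^{n+3} − 3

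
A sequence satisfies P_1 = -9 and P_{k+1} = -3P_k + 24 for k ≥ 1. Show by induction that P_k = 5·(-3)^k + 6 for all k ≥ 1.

Base case: P_1 = -9, and 5·(-3)^1 + 6 = -15 + 6 = -9.
Assume P_r = 5·(-3)^r + 6 for some r ≥ 1.
Then P_{r+1} = -3P_r + 24 = -3·(5·(-3)^r + 6) + 24 = -15·(-3)^r − 18 + 24 = 5·(-3)^{r+1} + 6.
Hence P_k = 5·(-3)^k + 6 for every k ≥ 1, by induction.

P_k = 5·(-3)^k + 6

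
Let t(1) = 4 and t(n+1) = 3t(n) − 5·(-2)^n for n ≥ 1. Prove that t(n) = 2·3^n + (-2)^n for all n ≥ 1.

Base case: t(1) = 4, and 2·3^1 + (-2)^1 = 6 − 2 = 4.
Assume t(k) = 2·3^k + (-2)^k for some k ≥ 1.
Then t(k+1) = 3t(k) − 5·(-2)^k = 3·(2·3^k + (-2)^k) − 5·(-2)^k = 2·3^{k+1} + 3·(-2)^k − 5·(-2)^k = 2·3^{k+1} − 2·(-2)^k = 2·3^{k+1} + (-2)^{k+1}.
Hence t(n) = 2·3^n + (-2)^n for every n ≥ 1, by induction.

t(n) = 2·3^n + (-2)^n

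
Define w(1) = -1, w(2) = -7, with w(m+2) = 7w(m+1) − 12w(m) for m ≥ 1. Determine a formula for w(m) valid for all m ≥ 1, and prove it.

Claim: w(m) = 3^m − 4^m.

Base cases: w(1) = -1 and 3^1 − 4^1 = -1; w(2) = -7 and 3^2 − 4^2 = -7.
Assume w(j) = 3^j − 4^j for all 1 ≤ j ≤ k, where k ≥ 2.
Then w(k+1) = 7w(k) − 12w(k−1) = 7·(3^k − 4^k) − 12·(3^{k−1} − 4^{k−1}) = (7·3 − 12)3^{k−1} − (7·4 − 12)4^{k−1} = 9·3^{k−1} − 16·4^{k−1} = 3^{k+1} − 4^{k+1}.
Hence w(m) = 3^m − 4^m for every m ≥ 1, by strong induction.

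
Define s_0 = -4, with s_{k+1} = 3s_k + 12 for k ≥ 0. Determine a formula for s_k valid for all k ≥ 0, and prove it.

Claim: s_k = 2·3^k − 6.

Base case: s_0 = -4, and 2·3^0 − 6 = 2 − 6 = -4.
Assume s_j = 2·3^j − 6 for some j ≥ 0.
Then s_{j+1} = 3s_j + 12 = 3·(2·3^j − 6) + 12 = 6·3^j − 18 + 12 = 2·3^{j+1} − 6.
By induction, s_k = 2·3^k − 6 for all k ≥ 0.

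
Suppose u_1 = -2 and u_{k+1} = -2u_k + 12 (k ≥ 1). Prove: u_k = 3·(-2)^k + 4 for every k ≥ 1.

Base case: u_1 = -2, and 3·(-2)^1 + 4 = -6 + 4 = -2.
Assume u_j = 3·(-2)^j + 4 for some j ≥ 1.
Then u_{j+1} = -2u_j + 12 = -2·(3·(-2)^j + 4) + 12 = -6·(-2)^j − 8 + 12 = 3·(-2)^{j+1} + 4.
By induction, u_k = 3·(-2)^k + 4 for all k ≥ 1.

u_k = 3·(-2)^k + 4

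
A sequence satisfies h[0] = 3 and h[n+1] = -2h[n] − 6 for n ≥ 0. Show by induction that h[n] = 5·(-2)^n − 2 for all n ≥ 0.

Base case: h[0] = 3, and 5·(-2)^0 − 2 = 5 − 2 = 3.
Assume h[m] = 5·(-2)^m − 2 for some m ≥ 0.
Then h[m+1] = -2h[m] − 6 = -2·(5·(-2)^m − 2) − 6 = -10·(-2)^m + 4 − 6 = 5·(-2)^{m+1} − 2.
Hence h[n] = 5·(-2)^n − 2 for every n ≥ 0, by induction.

h[n] = 5·(-2)^n − 2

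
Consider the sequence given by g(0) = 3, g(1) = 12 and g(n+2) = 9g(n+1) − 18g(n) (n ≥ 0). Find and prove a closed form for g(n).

Claim: g(n) = 6^n + 2·3^n.

Base cases: g(0) = 3 and 6^0 + 2·3^0 = 3; g(1) = 12 and 6^1 + 2·3^1 = 12.
Assume g(j) = 6^j + 2·3^j for all 0 ≤ j ≤ r, where r ≥ 1.
Then g(r+1) = 9g(r) − 18g(r−1) = 9·(6^r + 2·3^r) − 18·(6^{r−1} + 2·3^{r−1}) = (9·6 − 18)6^{r−1} + 2·(9·3 − 18)3^{r−1} = 36·6^{r−1} + 18·3^{r−1} = 6^{r+1} + 2·3^{r+1}.
So the formula holds for r+1, and by strong induction g(n) = 6^n + 2·3^n for all n ≥ 0.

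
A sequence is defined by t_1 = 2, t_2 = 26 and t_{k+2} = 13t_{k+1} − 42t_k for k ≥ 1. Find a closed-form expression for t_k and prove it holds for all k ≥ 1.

Claim: t_k = 2·7^k − 2·6^k.

Base cases: t_1 = 2 and 2·7^1 − 2·6^1 = 2; t_2 = 26 and 2·7^2 − 2·6^2 = 26.
Assume t_i = 2·7^i − 2·6^i for all 1 ≤ i ≤ j, where j ≥ 2.
Then t_{j+1} = 13t_j − 42t_{j−1} = 13·(2·7^j − 2·6^j) − 42·(2·7^{j−1} − 2·6^{j−1}) = 2·(13·7 − 42)7^{j−1} − 2·(13·6 − 42)6^{j−1} = 98·7^{j−1} − 72·6^{j−1} = 2·7^{j+1} − 2·6^{j+1}.
Hence t_k = 2·7^k − 2·6^k for every k ≥ 1, by strong induction.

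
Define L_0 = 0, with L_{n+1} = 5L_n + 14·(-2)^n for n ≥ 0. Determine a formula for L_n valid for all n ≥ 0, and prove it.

Claim: L_n = 2·5^n − 2·(-2)^n.

Base case: L_0 = 0, and 2·5^0 − 2·(-2)^0 = 2 − 2 = 0.
Assume L_r = 2·5^r − 2·(-2)^r for some r ≥ 0.
Then L_{r+1} = 5L_r + 14·(-2)^r = 5·(2·5^r − 2·(-2)^r) + 14·(-2)^r = 2·5^{r+1} − 10·(-2)^r + 14·(-2)^r = 2·5^{r+1} + 4·(-2)^r = 2·5^{r+1} − 2·(-2)^{r+1}.
Hence L_n = 2·5^n − 2·(-2)^n for every n ≥ 0, by induction.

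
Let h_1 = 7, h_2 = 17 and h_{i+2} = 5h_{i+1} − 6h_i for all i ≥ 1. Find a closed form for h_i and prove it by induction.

Claim: h_i = 3^i + 2·2^i.

Base cases: h_1 = 7 and 3^1 + 2·2^1 = 7; h_2 = 17 and 3^2 + 2·2^2 = 17.
Assume h_j = 3^j + 2·2^j for all 1 ≤ j ≤ r, where r ≥ 2.
Then h_{r+1} = 5h_r − 6h_{r−1} = 5·(3^r + 2·2^r) − 6·(3^{r−1} + 2·2^{r−1}) = (5·3 − 6)3^{r−1} + 2·(5·2 − 6)2^{r−1} = 9·3^{r−1} + 8·2^{r−1} = 3^{r+1} + 2·2^{r+1}.
So the formula holds for r+1, and by strong induction h_i = 3^i + 2·2^i for all i ≥ 1.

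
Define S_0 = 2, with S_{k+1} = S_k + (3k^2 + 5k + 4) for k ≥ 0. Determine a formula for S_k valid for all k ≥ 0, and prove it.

Claim: S_k = k^3 + k^2 + 2k + 2.

Base case: S_0 = 2, and 0^3 + 0^2 + 2·0 + 2 = 2.
Assume S_m = m^3 + m^2 + 2m + 2.
Then S_{m+1} = S_m + (3m^2 + 5m + 4) = (m^3 + m^2 + 2m + 2) + (3m^2 + 5m + 4) = m^3 + 4m^2 + 7m + 6,
and (m+1)^3 + (m+1)^2 + 2·(m+1) + 2 = m^3 + 4m^2 + 7m + 6.
By induction, S_k = k^3 + k^2 + 2k + 2 for all k ≥ 0.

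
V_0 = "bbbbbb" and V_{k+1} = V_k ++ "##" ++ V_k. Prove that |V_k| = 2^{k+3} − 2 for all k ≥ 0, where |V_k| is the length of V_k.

Base case: |V_0| = 6, and 2^{0+3} − 2 = 6.
Assume |V_j| = 2^{j+3} − 2.
Then |V_{j+1}| = |V_j| + 2 + |V_j| = 2|V_j| + 2 = 2(2^{j+3} − 2) + 2 = 2^{j+1+3} − 4 + 2 = 2^{j+1+3} − 2.
This completes the inductive step, so |V_k| = 2^{k+3} − 2 for all k ≥ 0.

|V_k| = 2^{k+3} − 2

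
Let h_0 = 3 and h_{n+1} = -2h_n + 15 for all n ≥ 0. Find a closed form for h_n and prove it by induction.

Claim: h_n = -2·(-2)^n + 5.

Base case: h_0 = 3, and -2·(-2)^0 + 5 = -2 + 5 = 3.
Assume h_r = -2·(-2)^r + 5 for some r ≥ 0.
Then h_{r+1} = -2h_r + 15 = -2·(-2·(-2)^r + 5) + 15 = 4·(-2)^r − 10 + 15 = -2·(-2)^{r+1} + 5.
By induction, h_n = -2·(-2)^n + 5 for all n ≥ 0.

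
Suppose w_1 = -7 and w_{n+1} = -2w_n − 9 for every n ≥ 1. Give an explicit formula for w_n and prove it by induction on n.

Claim: w_n = 2·(-2)^n − 3.

Base case: w_1 = -7, and 2·(-2)^1 − 3 = -4 − 3 = -7.
Assume w_k = 2·(-2)^k − 3 for some k ≥ 1.
Then w_{k+1} = -2w_k − 9 = -2·(2·(-2)^k − 3) − 9 = -4·(-2)^k + 6 − 9 = 2·(-2)^{k+1} − 3.
Hence w_n = 2·(-2)^n − 3 for every n ≥ 1, by induction.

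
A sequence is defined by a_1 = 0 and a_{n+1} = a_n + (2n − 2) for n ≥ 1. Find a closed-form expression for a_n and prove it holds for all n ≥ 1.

Claim: a_n = n^2 − 3n + 2.

Base case: a_1 = 0, and 1^2 − 3·1 + 2 = 0.
Assume a_m = m^2 − 3m + 2.
Then a_{m+1} = a_m + (2m − 2) = (m^2 − 3m + 2) + (2m − 2) = m^2 − m,
and (m+1)^2 − 3·(m+1) + 2 = m^2 − m.
Hence a_n = n^2 − 3n + 2 for every n ≥ 1, by induction.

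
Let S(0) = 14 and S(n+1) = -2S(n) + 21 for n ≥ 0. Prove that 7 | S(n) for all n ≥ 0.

Base case: S(0) = 14 = 7·2, so 7 | S(0).
Assume 7 | S(r), so S(r) = 7t for some integer t.
Then S(r+1) = -2S(r) + 21 = -2·(7t) + 21 = 7(-2t + 3), so 7 | S(r+1).
So the property holds for r+1, and by induction 7 | S(n) for all n ≥ 0.

7 | S(n)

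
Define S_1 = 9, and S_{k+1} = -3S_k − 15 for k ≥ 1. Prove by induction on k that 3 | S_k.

Base case: S_1 = 9 = 3·3, so 3 | S_1.
Assume 3 | S_r, so S_r = 3t for some integer t.
Then S_{r+1} = -3S_r − 15 = -3·(3t) − 15 = 3(-3t − 5), so 3 | S_{r+1}.
By induction, 3 | S_k for all k ≥ 1.

3 | S_k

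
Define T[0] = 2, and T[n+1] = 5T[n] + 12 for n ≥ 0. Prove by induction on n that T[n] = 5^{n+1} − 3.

Base case: T[0] = 2, and 5^{0+1} − 3 = 5 − 3 = 2.
Assume T[m] = 5^{m+1} − 3 for some m ≥ 0.
Then T[m+1] = 5T[m] + 12 = 5·(5^{m+1} − 3) + 12 = 5^{m+2} − 15 + 12 = 5^{m+2} − 3.
Hence T[n] = 5^{n+1} − 3 for every n ≥ 0, by induction.

T[n] = 5^{n+1} − 3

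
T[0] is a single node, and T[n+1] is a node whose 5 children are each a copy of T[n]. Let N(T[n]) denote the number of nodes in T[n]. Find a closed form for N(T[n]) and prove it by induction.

Claim: N(T[n]) = (5^{n+1} − 1)/4.

Base case: N(T[0]) = 1, and (5^{0+1} − 1)/4 = 1.
Assume N(T[r]) = (5^{r+1} − 1)/4.
Then N(T[r+1]) = 1 + 5N(T[r]) = 1 + 5·(5^{r+1} − 1)/4 = 1 + (5^{r+2} − 5)/4 = (4 + 5^{r+2} − 5)/4 = (5^{r+2} − 1)/4.
So the formula holds for r+1, and by induction N(T[n]) = (5^{n+1} − 1)/4 for all n ≥ 0.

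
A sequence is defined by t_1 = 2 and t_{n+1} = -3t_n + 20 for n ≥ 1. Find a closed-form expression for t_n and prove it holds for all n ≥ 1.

Claim: t_n = (-3)^n + 5.

Base case: t_1 = 2, and (-3)^1 + 5 = -3 + 5 = 2.
Assume t_k = (-3)^k + 5 for some k ≥ 1.
Then t_{k+1} = -3t_k + 20 = -3·((-3)^k + 5) + 20 = -3·(-3)^k − 15 + 20 = (-3)^{k+1} + 5.
So the formula holds for k+1, and by induction t_n = (-3)^n + 5 for all n ≥ 1.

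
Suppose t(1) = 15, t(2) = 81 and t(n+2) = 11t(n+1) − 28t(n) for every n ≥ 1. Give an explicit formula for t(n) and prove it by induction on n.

Claim: t(n) = 2·4^n + 7^n.

Base cases: t(1) = 15 and 2·4^1 + 7^1 = 15; t(2) = 81 and 2·4^2 + 7^2 = 81.
Assume t(j) = 2·4^j + 7^j for all 1 ≤ j ≤ k, where k ≥ 2.
Then t(k+1) = 11t(k) − 28t(k−1) = 11·(2·4^k + 7^k) − 28·(2·4^{k−1} + 7^{k−1}) = 2·(11·4 − 28)4^{k−1} + (11·7 − 28)7^{k−1} = 32·4^{k−1} + 49·7^{k−1} = 2·4^{k+1} + 7^{k+1}.
So the formula holds for k+1, and by strong induction t(n) = 2·4^n + 7^n for all n ≥ 1.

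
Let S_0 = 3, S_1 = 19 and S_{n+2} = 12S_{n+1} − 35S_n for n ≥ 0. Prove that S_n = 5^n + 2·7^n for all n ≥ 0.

Base cases: S_0 = 3 and 5^0 + 2·7^0 = 3; S_1 = 19 and 5^1 + 2·7^1 = 19.
Assume S_j = 5^j + 2·7^j for all 0 ≤ j ≤ m, where m ≥ 1.
Then S_{m+1} = 12S_m − 35S_{m−1} = 12·(5^m + 2·7^m) − 35·(5^{m−1} + 2·7^{m−1}) = (12·5 − 35)5^{m−1} + 2·(12·7 − 35)7^{m−1} = 25·5^{m−1} + 98·7^{m−1} = 5^{m+1} + 2·7^{m+1}.
By strong induction, S_n = 5^n + 2·7^n for all n ≥ 0.

S_n = 5^n + 2·7^n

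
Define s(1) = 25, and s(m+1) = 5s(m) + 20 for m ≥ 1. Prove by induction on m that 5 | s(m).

Base case: s(1) = 25 = 5·5, so 5 | s(1).
Assume 5 | s(k), so s(k) = 5t for some integer t.
Then s(k+1) = 5s(k) + 20 = 5·(5t) + 20 = 5(5t + 4), so 5 | s(k+1).
By induction, 5 | s(m) for all m ≥ 1.

5 | s(m)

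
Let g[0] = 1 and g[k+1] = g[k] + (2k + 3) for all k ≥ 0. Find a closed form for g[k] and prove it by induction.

Claim: g[k] = k^2 + 2k + 1.

Base case: g[0] = 1, and 0^2 + 2·0 + 1 = 1.
Assume g[j] = j^2 + 2j + 1.
Then g[j+1] = g[j] + (2j + 3) = (j^2 + 2j + 1) + (2j + 3) = j^2 + 4j + 4,
and (j+1)^2 + 2·(j+1) + 1 = j^2 + 4j + 4.
This completes the inductive step, so g[k] = k^2 + 2k + 1 for all k ≥ 0.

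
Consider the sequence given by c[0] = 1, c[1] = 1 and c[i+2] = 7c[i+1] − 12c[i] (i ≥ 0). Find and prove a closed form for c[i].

Claim: c[i] = 3·3^i − 2·4^i.

Base cases: c[0] = 1 and 3·3^0 − 2·4^0 = 1; c[1] = 1 and 3·3^1 − 2·4^1 = 1.
Assume c[t] = 3·3^t − 2·4^t for all 0 ≤ t ≤ j, where j ≥ 1.
Then c[j+1] = 7c[j] − 12c[j−1] = 7·(3·3^j − 2·4^j) − 12·(3·3^{j−1} − 2·4^{j−1}) = 3·(7·3 − 12)3^{j−1} − 2·(7·4 − 12)4^{j−1} = 27·3^{j−1} − 32·4^{j−1} = 3·3^{j+1} − 2·4^{j+1}.
Hence c[i] = 3·3^i − 2·4^i for every i ≥ 0, by strong induction.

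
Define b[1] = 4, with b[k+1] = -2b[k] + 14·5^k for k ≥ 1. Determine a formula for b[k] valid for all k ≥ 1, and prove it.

Claim: b[k] = 3·(-2)^k + 2·5^k.

Base case: b[1] = 4, and 3·(-2)^1 + 2·5^1 = -6 + 10 = 4.
Assume b[j] = 3·(-2)^j + 2·5^j for some j ≥ 1.
Then b[j+1] = -2b[j] + 14·5^j = -2·(3·(-2)^j + 2·5^j) + 14·5^j = 3·(-2)^{j+1} − 4·5^j + 14·5^j = 3·(-2)^{j+1} + 10·5^j = 3·(-2)^{j+1} + 2·5^{j+1}.
This completes the inductive step, so b[k] = 3·(-2)^k + 2·5^k for all k ≥ 1.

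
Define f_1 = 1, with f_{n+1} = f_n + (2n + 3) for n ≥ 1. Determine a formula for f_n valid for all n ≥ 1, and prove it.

Claim: f_n = n^2 + 2n − 2.

Base case: f_1 = 1, and 1^2 + 2·1 − 2 = 1.
Assume f_k = k^2 + 2k − 2.
Then f_{k+1} = f_k + (2k + 3) = (k^2 + 2k − 2) + (2k + 3) = k^2 + 4k + 1,
and (k+1)^2 + 2·(k+1) − 2 = k^2 + 4k + 1.
This completes the inductive step, so f_n = n^2 + 2n − 2 for all n ≥ 1.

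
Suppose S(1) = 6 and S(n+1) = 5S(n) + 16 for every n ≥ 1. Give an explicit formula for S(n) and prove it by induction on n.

Claim: S(n) = 2·5^n − 4.

Base case: S(1) = 6, and 2·5^1 − 4 = 10 − 4 = 6.
Assume S(j) = 2·5^j − 4 for some j ≥ 1.
Then S(j+1) = 5S(j) + 16 = 5·(2·5^j − 4) + 16 = 10·5^j − 20 + 16 = 2·5^{j+1} − 4.
Hence S(n) = 2·5^n − 4 for every n ≥ 1, by induction.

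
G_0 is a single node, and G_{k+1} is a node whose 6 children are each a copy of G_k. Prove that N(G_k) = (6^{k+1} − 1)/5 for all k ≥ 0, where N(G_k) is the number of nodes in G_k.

Base case: N(G_0) = 1, and (6^{0+1} − 1)/5 = 1.
Assume N(G_m) = (6^{m+1} − 1)/5.
Then N(G_{m+1}) = 1 + 6N(G_m) = 1 + 6·(6^{m+1} − 1)/5 = 1 + (6^{m+2} − 6)/5 = (5 + 6^{m+2} − 6)/5 = (6^{m+2} − 1)/5.
By induction, N(G_k) = (6^{k+1} − 1)/5 for all k ≥ 0.

N(G_k) = (6^{k+1} − 1)/5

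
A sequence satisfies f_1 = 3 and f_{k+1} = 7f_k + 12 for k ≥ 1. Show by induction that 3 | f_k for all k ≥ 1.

Base case: f_1 = 3 = 3·1, so 3 | f_1.
Assume 3 | f_m, so f_m = 3t for some integer t.
Then f_{m+1} = 7f_m + 12 = 7·(3t) + 12 = 3(7t + 4), so 3 | f_{m+1}.
So the property holds for m+1, and by induction 3 | f_k for all k ≥ 1.

3 | f_k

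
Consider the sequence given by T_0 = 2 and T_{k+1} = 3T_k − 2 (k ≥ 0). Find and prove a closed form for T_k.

Claim: T_k = 3^k + 1.

Base case: T_0 = 2, and 3^0 + 1 = 1 + 1 = 2.
Assume T_m = 3^m + 1 for some m ≥ 0.
Then T_{m+1} = 3T_m − 2 = 3·(3^m + 1) − 2 = 3^{m+1} + 3 − 2 = 3^{m+1} + 1.
Hence T_k = 3^k + 1 for every k ≥ 0, by induction.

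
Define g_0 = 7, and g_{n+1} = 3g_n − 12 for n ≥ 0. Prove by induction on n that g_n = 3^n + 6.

Base case: g_0 = 7, and 3^0 + 6 = 1 + 6 = 7.
Assume g_k = 3^k + 6 for some k ≥ 0.
Then g_{k+1} = 3g_k − 12 = 3·(3^k + 6) − 12 = 3^{k+1} + 18 − 12 = 3^{k+1} + 6.
Hence g_n = 3^n + 6 for every n ≥ 0, by induction.

g_n = 3^n + 6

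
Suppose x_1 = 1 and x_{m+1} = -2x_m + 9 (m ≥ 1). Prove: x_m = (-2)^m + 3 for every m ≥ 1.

Base case: x_1 = 1, and (-2)^1 + 3 = -2 + 3 = 1.
Assume x_j = (-2)^j + 3 for some j ≥ 1.
Then x_{j+1} = -2x_j + 9 = -2·((-2)^j + 3) + 9 = -2·(-2)^j − 6 + 9 = (-2)^{j+1} + 3.
By induction, x_m = (-2)^m + 3 for all m ≥ 1.

x_m = (-2)^m + 3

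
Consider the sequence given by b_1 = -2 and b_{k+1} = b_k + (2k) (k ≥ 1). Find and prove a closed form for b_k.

Claim: b_k = k^2 − k − 2.

Base case: b_1 = -2, and 1^2 − 1 − 2 = -2.
Assume b_r = r^2 − r − 2.
Then b_{r+1} = b_r + (2r) = (r^2 − r − 2) + (2r) = r^2 + r − 2,
and (r+1)^2 − (r+1) − 2 = r^2 + r − 2.
By induction, b_k = k^2 − k − 2 for all k ≥ 1.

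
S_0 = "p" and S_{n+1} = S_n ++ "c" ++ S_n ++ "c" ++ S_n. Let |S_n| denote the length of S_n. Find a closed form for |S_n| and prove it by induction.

Claim: |S_n| = 2·3^n − 1.

Base case: |S_0| = 1, and 2·3^0 − 1 = 1.
Assume |S_r| = 2·3^r − 1.
Then |S_{r+1}| = 3|S_r| + 2 = 3(2·3^r − 1) + 2 = 2·3^{r+1} − 3 + 2 = 2·3^{r+1} − 1.
By induction, |S_n| = 2·3^n − 1 for all n ≥ 0.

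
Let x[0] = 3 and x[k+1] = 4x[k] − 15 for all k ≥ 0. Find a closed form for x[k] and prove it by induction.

Claim: x[k] = -2·4^k + 5.

Base case: x[0] = 3, and -2·4^0 + 5 = -2 + 5 = 3.
Assume x[r] = -2·4^r + 5 for some r ≥ 0.
Then x[r+1] = 4x[r] − 15 = 4·(-2·4^r + 5) − 15 = -8·4^r + 20 − 15 = -2·4^{r+1} + 5.
By induction, x[k] = -2·4^k + 5 for all k ≥ 0.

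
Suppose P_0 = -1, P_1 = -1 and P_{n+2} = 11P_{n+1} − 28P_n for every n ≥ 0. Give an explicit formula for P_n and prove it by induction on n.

Claim: P_n = 7^n − 2·4^n.

Base cases: P_0 = -1 and 7^0 − 2·4^0 = -1; P_1 = -1 and 7^1 − 2·4^1 = -1.
Assume P_j = 7^j − 2·4^j for all 0 ≤ j ≤ m, where m ≥ 1.
Then P_{m+1} = 11P_m − 28P_{m−1} = 11·(7^m − 2·4^m) − 28·(7^{m−1} − 2·4^{m−1}) = (11·7 − 28)7^{m−1} − 2·(11·4 − 28)4^{m−1} = 49·7^{m−1} − 32·4^{m−1} = 7^{m+1} − 2·4^{m+1}.
Hence P_n = 7^n − 2·4^n for every n ≥ 0, by strong induction.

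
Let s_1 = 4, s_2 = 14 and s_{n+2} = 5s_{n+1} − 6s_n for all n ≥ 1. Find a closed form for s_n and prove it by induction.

Claim: s_n = 2·3^n − 2^n.

Base cases: s_1 = 4 and 2·3^1 − 2^1 = 4; s_2 = 14 and 2·3^2 − 2^2 = 14.
Assume s_j = 2·3^j − 2^j for all 1 ≤ j ≤ k, where k ≥ 2.
Then s_{k+1} = 5s_k − 6s_{k−1} = 5·(2·3^k − 2^k) − 6·(2·3^{k−1} − 2^{k−1}) = 2·(5·3 − 6)3^{k−1} − (5·2 − 6)2^{k−1} = 18·3^{k−1} − 4·2^{k−1} = 2·3^{k+1} − 2^{k+1}.
This completes the inductive step, so s_n = 2·3^n − 2^n for all n ≥ 1.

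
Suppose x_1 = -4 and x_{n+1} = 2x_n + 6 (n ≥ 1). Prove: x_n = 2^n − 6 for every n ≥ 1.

Base case: x_1 = -4, and 2^1 − 6 = 2 − 6 = -4.
Assume x_m = 2^m − 6 for some m ≥ 1.
Then x_{m+1} = 2x_m + 6 = 2·(2^m − 6) + 6 = 2^{m+1} − 12 + 6 = 2^{m+1} − 6.
Hence x_n = 2^n − 6 for every n ≥ 1, by induction.

x_n = 2^n − 6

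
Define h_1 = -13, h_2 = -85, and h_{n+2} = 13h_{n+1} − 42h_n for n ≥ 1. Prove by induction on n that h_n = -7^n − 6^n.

Base cases: h_1 = -13 and -7^1 − 6^1 = -13; h_2 = -85 and -7^2 − 6^2 = -85.
Assume h_j = -7^j − 6^j for all 1 ≤ j ≤ r, where r ≥ 2.
Then h_{r+1} = 13h_r − 42h_{r−1} = 13·(-7^r − 6^r) − 42·(-7^{r−1} − 6^{r−1}) = -(13·7 − 42)7^{r−1} − (13·6 − 42)6^{r−1} = -49·7^{r−1} − 36·6^{r−1} = -7^{r+1} − 6^{r+1}.
This completes the inductive step, so h_n = -7^n − 6^n for all n ≥ 1.

h_n = -7^n − 6^n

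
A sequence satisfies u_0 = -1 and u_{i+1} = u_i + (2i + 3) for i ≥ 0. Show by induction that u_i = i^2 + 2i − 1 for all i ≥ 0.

Base case: u_0 = -1, and 0^2 + 2·0 − 1 = -1.
Assume u_r = r^2 + 2r − 1.
Then u_{r+1} = u_r + (2r + 3) = (r^2 + 2r − 1) + (2r + 3) = r^2 + 4r + 2,
and (r+1)^2 + 2·(r+1) − 1 = r^2 + 4r + 2.
By induction, u_i = i^2 + 2i − 1 for all i ≥ 0.

u_i = i^2 + 2i − 1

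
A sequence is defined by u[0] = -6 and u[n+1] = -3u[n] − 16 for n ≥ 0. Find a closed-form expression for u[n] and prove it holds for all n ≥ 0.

Claim: u[n] = -2·(-3)^n − 4.

Base case: u[0] = -6, and -2·(-3)^0 − 4 = -2 − 4 = -6.
Assume u[k] = -2·(-3)^k − 4 for some k ≥ 0.
Then u[k+1] = -3u[k] − 16 = -3·(-2·(-3)^k − 4) − 16 = 6·(-3)^k + 12 − 16 = -2·(-3)^{k+1} − 4.
So the formula holds for k+1, and by induction u[n] = -2·(-3)^n − 4 for all n ≥ 0.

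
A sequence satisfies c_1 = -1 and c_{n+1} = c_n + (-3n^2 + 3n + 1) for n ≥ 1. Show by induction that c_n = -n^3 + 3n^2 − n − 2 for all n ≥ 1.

Base case: c_1 = -1, and -1^3 + 3·1^2 − 1 − 2 = -1.
Assume c_k = -k^3 + 3k^2 − k − 2.
Then c_{k+1} = c_k + (-3k^2 + 3k + 1) = (-k^3 + 3k^2 − k − 2) + (-3k^2 + 3k + 1) = -k^3 + 2k − 1,
and -(k+1)^3 + 3·(k+1)^2 − (k+1) − 2 = -k^3 + 2k − 1.
This completes the inductive step, so c_n = -n^3 + 3n^2 − n − 2 for all n ≥ 1.

c_n = -n^3 + 3n^2 − n − 2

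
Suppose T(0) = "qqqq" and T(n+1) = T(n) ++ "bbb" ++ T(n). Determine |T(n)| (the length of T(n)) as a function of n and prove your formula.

Claim: |T(n)| = 7·2^n − 3.

Base case: |T(0)| = 4, and 7·2^0 − 3 = 4.
Assume |T(j)| = 7·2^j − 3.
Then |T(j+1)| = |T(j)| + 3 + |T(j)| = 2|T(j)| + 3 = 2(7·2^j − 3) + 3 = 7·2^{j+1} − 6 + 3 = 7·2^{j+1} − 3.
So the formula holds for j+1, and by induction |T(n)| = 7·2^n − 3 for all n ≥ 0.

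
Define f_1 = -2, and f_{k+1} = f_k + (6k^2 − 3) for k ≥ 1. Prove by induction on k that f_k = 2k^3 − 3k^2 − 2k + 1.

Base case: f_1 = -2, and 2·1^3 − 3·1^2 − 2·1 + 1 = -2.
Assume f_j = 2j^3 − 3j^2 − 2j + 1.
Then f_{j+1} = f_j + (6j^2 − 3) = (2j^3 − 3j^2 − 2j + 1) + (6j^2 − 3) = 2j^3 + 3j^2 − 2j − 2,
and 2·(j+1)^3 − 3·(j+1)^2 − 2·(j+1) + 1 = 2j^3 + 3j^2 − 2j − 2.
This completes the inductive step, so f_k = 2k^3 − 3k^2 − 2k + 1 for all k ≥ 1.

f_k = 2k^3 − 3k^2 − 2k + 1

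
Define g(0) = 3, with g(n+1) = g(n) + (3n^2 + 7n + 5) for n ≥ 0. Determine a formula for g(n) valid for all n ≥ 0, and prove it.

Claim: g(n) = n^3 + 2n^2 + 2n + 3.

Base case: g(0) = 3, and 0^3 + 2·0^2 + 2·0 + 3 = 3.
Assume g(r) = r^3 + 2r^2 + 2r + 3.
Then g(r+1) = g(r) + (3r^2 + 7r + 5) = (r^3 + 2r^2 + 2r + 3) + (3r^2 + 7r + 5) = r^3 + 5r^2 + 9r + 8,
and (r+1)^3 + 2·(r+1)^2 + 2·(r+1) + 3 = r^3 + 5r^2 + 9r + 8.
Hence g(n) = n^3 + 2n^2 + 2n + 3 for every n ≥ 0, by induction.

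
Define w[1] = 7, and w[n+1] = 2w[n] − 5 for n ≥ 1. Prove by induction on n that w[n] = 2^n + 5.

Base case: w[1] = 7, and 2^1 + 5 = 2 + 5 = 7.
Assume w[j] = 2^j + 5 for some j ≥ 1.
Then w[j+1] = 2w[j] − 5 = 2·(2^j + 5) − 5 = 2^{j+1} + 10 − 5 = 2^{j+1} + 5.
So the formula holds for j+1, and by induction w[n] = 2^n + 5 for all n ≥ 1.

w[n] = 2^n + 5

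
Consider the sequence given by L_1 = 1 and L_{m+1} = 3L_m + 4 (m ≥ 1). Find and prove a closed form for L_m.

Claim: L_m = 3^m − 2.

Base case: L_1 = 1, and 3^1 − 2 = 3 − 2 = 1.
Assume L_r = 3^r − 2 for some r ≥ 1.
Then L_{r+1} = 3L_r + 4 = 3·(3^r − 2) + 4 = 3^{r+1} − 6 + 4 = 3^{r+1} − 2.
This completes the inductive step, so L_m = 3^m − 2 for all m ≥ 1.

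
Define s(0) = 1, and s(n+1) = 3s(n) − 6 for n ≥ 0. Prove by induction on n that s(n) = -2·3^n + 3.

Base case: s(0) = 1, and -2·3^0 + 3 = -2 + 3 = 1.
Assume s(k) = -2·3^k + 3 for some k ≥ 0.
Then s(k+1) = 3s(k) − 6 = 3·(-2·3^k + 3) − 6 = -6·3^k + 9 − 6 = -2·3^{k+1} + 3.
By induction, s(n) = -2·3^n + 3 for all n ≥ 0.

s(n) = -2·3^n + 3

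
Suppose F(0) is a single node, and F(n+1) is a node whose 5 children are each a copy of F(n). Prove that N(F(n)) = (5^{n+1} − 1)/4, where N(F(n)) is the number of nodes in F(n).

Base case: N(F(0)) = 1, and (5^{0+1} − 1)/4 = 1.
Assume N(F(k)) = (5^{k+1} − 1)/4.
Then N(F(k+1)) = 1 + 5N(F(k)) = 1 + 5·(5^{k+1} − 1)/4 = 1 + (5^{k+2} − 5)/4 = (4 + 5^{k+2} − 5)/4 = (5^{k+2} − 1)/4.
Hence N(F(n)) = (5^{n+1} − 1)/4 for every n ≥ 0, by induction.

N(F(n)) = (5^{n+1} − 1)/4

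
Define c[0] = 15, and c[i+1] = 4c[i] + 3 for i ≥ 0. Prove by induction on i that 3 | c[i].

Base case: c[0] = 15 = 3·5, so 3 | c[0].
Assume 3 | c[k], so c[k] = 3t for some integer t.
Then c[k+1] = 4c[k] + 3 = 4·(3t) + 3 = 3(4t + 1), so 3 | c[k+1].
Hence 3 | c[i] for every i ≥ 0, by induction.

3 | c[i]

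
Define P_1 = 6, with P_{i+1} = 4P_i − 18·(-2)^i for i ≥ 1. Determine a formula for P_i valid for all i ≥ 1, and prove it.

Claim: P_i = 3·4^i + 3·(-2)^i.

Base case: P_1 = 6, and 3·4^1 + 3·(-2)^1 = 12 − 6 = 6.
Assume P_k = 3·4^k + 3·(-2)^k for some k ≥ 1.
Then P_{k+1} = 4P_k − 18·(-2)^k = 4·(3·4^k + 3·(-2)^k) − 18·(-2)^k = 3·4^{k+1} + 12·(-2)^k − 18·(-2)^k = 3·4^{k+1} − 6·(-2)^k = 3·4^{k+1} + 3·(-2)^{k+1}.
Hence P_i = 3·4^i + 3·(-2)^i for every i ≥ 1, by induction.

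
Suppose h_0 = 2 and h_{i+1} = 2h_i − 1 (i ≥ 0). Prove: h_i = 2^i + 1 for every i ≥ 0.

Base case: h_0 = 2, and 2^0 + 1 = 1 + 1 = 2.
Assume h_r = 2^r + 1 for some r ≥ 0.
Then h_{r+1} = 2h_r − 1 = 2·(2^r + 1) − 1 = 2^{r+1} + 2 − 1 = 2^{r+1} + 1.
Hence h_i = 2^i + 1 for every i ≥ 0, by induction.

h_i = 2^i + 1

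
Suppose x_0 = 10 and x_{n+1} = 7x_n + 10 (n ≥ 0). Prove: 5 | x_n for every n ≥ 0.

Base case: x_0 = 10 = 5·2, so 5 | x_0.
Assume 5 | x_k, so x_k = 5t for some integer t.
Then x_{k+1} = 7x_k + 10 = 7·(5t) + 10 = 5(7t + 2), so 5 | x_{k+1}.
This completes the inductive step, so 5 | x_n for all n ≥ 0.

5 | x_n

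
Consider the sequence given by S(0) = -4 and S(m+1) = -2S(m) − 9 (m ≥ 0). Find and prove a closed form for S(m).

Claim: S(m) = -(-2)^m − 3.

Base case: S(0) = -4, and -(-2)^0 − 3 = -1 − 3 = -4.
Assume S(r) = -(-2)^r − 3 for some r ≥ 0.
Then S(r+1) = -2S(r) − 9 = -2·(-(-2)^r − 3) − 9 = 2·(-2)^r + 6 − 9 = -(-2)^{r+1} − 3.
So the formula holds for r+1, and by induction S(m) = -(-2)^m − 3 for all m ≥ 0.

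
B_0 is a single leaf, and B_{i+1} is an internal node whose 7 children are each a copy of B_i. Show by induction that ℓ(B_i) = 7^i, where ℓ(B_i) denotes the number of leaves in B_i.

Base case: ℓ(B_0) = 1, and 7^0 = 1.
Assume ℓ(B_r) = 7^r.
Then ℓ(B_{r+1}) = 7·ℓ(B_r) = 7·7^r = 7^{r+1}.
By induction, ℓ(B_i) = 7^i for all i ≥ 0.

ℓ(B_i) = 7^i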